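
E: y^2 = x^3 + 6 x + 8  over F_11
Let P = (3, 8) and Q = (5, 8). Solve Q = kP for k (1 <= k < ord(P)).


Enumerate multiples of P until we hit Q = (5, 8):
  1P = (3, 8)
  2P = (5, 3)
  3P = (1, 9)
  4P = (10, 1)
  5P = (10, 10)
  6P = (1, 2)
  7P = (5, 8)
Match found at i = 7.

k = 7


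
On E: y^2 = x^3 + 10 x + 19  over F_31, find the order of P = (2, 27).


Compute successive multiples of P until we hit O:
  1P = (2, 27)
  2P = (21, 2)
  3P = (16, 11)
  4P = (20, 29)
  5P = (27, 15)
  6P = (6, 27)
  7P = (23, 4)
  8P = (24, 3)
  ... (continuing to 18P)
  18P = O

ord(P) = 18


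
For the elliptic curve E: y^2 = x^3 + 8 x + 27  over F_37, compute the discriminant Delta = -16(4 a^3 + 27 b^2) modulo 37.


4 a^3 + 27 b^2 = 4*8^3 + 27*27^2 = 2048 + 19683 = 21731
Delta = -16 * (21731) = -347696
Delta mod 37 = 30

Delta = 30 (mod 37)


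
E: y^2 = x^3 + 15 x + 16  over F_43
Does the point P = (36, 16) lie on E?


Check whether y^2 = x^3 + 15 x + 16 (mod 43) for (x, y) = (36, 16).
LHS: y^2 = 16^2 mod 43 = 41
RHS: x^3 + 15 x + 16 = 36^3 + 15*36 + 16 mod 43 = 41
LHS = RHS

Yes, on the curve


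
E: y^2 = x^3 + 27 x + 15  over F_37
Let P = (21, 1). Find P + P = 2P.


Doubling: s = (3 x1^2 + a) / (2 y1)
s = (3*21^2 + 27) / (2*1) mod 37 = 9
x3 = s^2 - 2 x1 mod 37 = 9^2 - 2*21 = 2
y3 = s (x1 - x3) - y1 mod 37 = 9 * (21 - 2) - 1 = 22

2P = (2, 22)


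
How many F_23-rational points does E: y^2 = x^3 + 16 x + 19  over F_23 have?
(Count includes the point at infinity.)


For each x in F_23, count y with y^2 = x^3 + 16 x + 19 mod 23:
  x = 1: RHS = 13, y in [6, 17]  -> 2 point(s)
  x = 2: RHS = 13, y in [6, 17]  -> 2 point(s)
  x = 3: RHS = 2, y in [5, 18]  -> 2 point(s)
  x = 4: RHS = 9, y in [3, 20]  -> 2 point(s)
  x = 6: RHS = 9, y in [3, 20]  -> 2 point(s)
  x = 9: RHS = 18, y in [8, 15]  -> 2 point(s)
  x = 10: RHS = 6, y in [11, 12]  -> 2 point(s)
  x = 11: RHS = 8, y in [10, 13]  -> 2 point(s)
  x = 13: RHS = 9, y in [3, 20]  -> 2 point(s)
  x = 15: RHS = 0, y in [0]  -> 1 point(s)
  x = 16: RHS = 1, y in [1, 22]  -> 2 point(s)
  x = 17: RHS = 6, y in [11, 12]  -> 2 point(s)
  x = 19: RHS = 6, y in [11, 12]  -> 2 point(s)
  x = 20: RHS = 13, y in [6, 17]  -> 2 point(s)
  x = 21: RHS = 2, y in [5, 18]  -> 2 point(s)
  x = 22: RHS = 2, y in [5, 18]  -> 2 point(s)
Affine points: 31. Add the point at infinity: total = 32.

#E(F_23) = 32


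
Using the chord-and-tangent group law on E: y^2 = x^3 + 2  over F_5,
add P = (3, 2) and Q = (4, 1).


P != Q, so use the chord formula.
s = (y2 - y1) / (x2 - x1) = (4) / (1) mod 5 = 4
x3 = s^2 - x1 - x2 mod 5 = 4^2 - 3 - 4 = 4
y3 = s (x1 - x3) - y1 mod 5 = 4 * (3 - 4) - 2 = 4

P + Q = (4, 4)


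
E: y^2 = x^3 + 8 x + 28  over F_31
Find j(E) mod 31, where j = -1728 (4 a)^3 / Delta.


Delta = -16(4 a^3 + 27 b^2) mod 31 = 17
-1728 * (4 a)^3 = -1728 * (4*8)^3 mod 31 = 8
j = 8 * 17^(-1) mod 31 = 26

j = 26 (mod 31)


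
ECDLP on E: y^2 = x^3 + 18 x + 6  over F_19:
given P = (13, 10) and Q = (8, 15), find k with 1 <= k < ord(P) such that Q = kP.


Enumerate multiples of P until we hit Q = (8, 15):
  1P = (13, 10)
  2P = (4, 3)
  3P = (8, 15)
Match found at i = 3.

k = 3


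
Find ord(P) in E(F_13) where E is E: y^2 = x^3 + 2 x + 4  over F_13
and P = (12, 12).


Compute successive multiples of P until we hit O:
  1P = (12, 12)
  2P = (5, 3)
  3P = (8, 8)
  4P = (7, 6)
  5P = (10, 6)
  6P = (0, 11)
  7P = (2, 4)
  8P = (9, 6)
  ... (continuing to 17P)
  17P = O

ord(P) = 17


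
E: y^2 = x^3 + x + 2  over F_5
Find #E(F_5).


For each x in F_5, count y with y^2 = x^3 + 1 x + 2 mod 5:
  x = 1: RHS = 4, y in [2, 3]  -> 2 point(s)
  x = 4: RHS = 0, y in [0]  -> 1 point(s)
Affine points: 3. Add the point at infinity: total = 4.

#E(F_5) = 4


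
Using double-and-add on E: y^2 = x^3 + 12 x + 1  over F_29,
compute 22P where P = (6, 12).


k = 22 = 10110_2 (binary, LSB first: 01101)
Double-and-add from P = (6, 12):
  bit 0 = 0: acc unchanged = O
  bit 1 = 1: acc = O + (13, 11) = (13, 11)
  bit 2 = 1: acc = (13, 11) + (2, 2) = (7, 15)
  bit 3 = 0: acc unchanged = (7, 15)
  bit 4 = 1: acc = (7, 15) + (3, 8) = (13, 18)

22P = (13, 18)


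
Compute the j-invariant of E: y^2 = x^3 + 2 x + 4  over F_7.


Delta = -16(4 a^3 + 27 b^2) mod 7 = 3
-1728 * (4 a)^3 = -1728 * (4*2)^3 mod 7 = 1
j = 1 * 3^(-1) mod 7 = 5

j = 5 (mod 7)


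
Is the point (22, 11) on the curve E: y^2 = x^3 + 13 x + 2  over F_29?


Check whether y^2 = x^3 + 13 x + 2 (mod 29) for (x, y) = (22, 11).
LHS: y^2 = 11^2 mod 29 = 5
RHS: x^3 + 13 x + 2 = 22^3 + 13*22 + 2 mod 29 = 3
LHS != RHS

No, not on the curve


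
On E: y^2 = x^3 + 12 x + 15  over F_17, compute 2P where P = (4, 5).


Doubling: s = (3 x1^2 + a) / (2 y1)
s = (3*4^2 + 12) / (2*5) mod 17 = 6
x3 = s^2 - 2 x1 mod 17 = 6^2 - 2*4 = 11
y3 = s (x1 - x3) - y1 mod 17 = 6 * (4 - 11) - 5 = 4

2P = (11, 4)


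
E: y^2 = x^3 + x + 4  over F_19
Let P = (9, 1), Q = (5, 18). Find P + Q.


P != Q, so use the chord formula.
s = (y2 - y1) / (x2 - x1) = (17) / (15) mod 19 = 10
x3 = s^2 - x1 - x2 mod 19 = 10^2 - 9 - 5 = 10
y3 = s (x1 - x3) - y1 mod 19 = 10 * (9 - 10) - 1 = 8

P + Q = (10, 8)


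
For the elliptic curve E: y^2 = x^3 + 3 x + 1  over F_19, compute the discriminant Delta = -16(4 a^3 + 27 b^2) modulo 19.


4 a^3 + 27 b^2 = 4*3^3 + 27*1^2 = 108 + 27 = 135
Delta = -16 * (135) = -2160
Delta mod 19 = 6

Delta = 6 (mod 19)


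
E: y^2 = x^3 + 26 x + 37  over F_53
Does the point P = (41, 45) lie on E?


Check whether y^2 = x^3 + 26 x + 37 (mod 53) for (x, y) = (41, 45).
LHS: y^2 = 45^2 mod 53 = 11
RHS: x^3 + 26 x + 37 = 41^3 + 26*41 + 37 mod 53 = 11
LHS = RHS

Yes, on the curve


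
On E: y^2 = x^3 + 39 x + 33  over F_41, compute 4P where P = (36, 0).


k = 4 = 100_2 (binary, LSB first: 001)
Double-and-add from P = (36, 0):
  bit 0 = 0: acc unchanged = O
  bit 1 = 0: acc unchanged = O
  bit 2 = 1: acc = O + O = O

4P = O


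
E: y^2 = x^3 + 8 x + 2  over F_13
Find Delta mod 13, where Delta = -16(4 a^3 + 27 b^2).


4 a^3 + 27 b^2 = 4*8^3 + 27*2^2 = 2048 + 108 = 2156
Delta = -16 * (2156) = -34496
Delta mod 13 = 6

Delta = 6 (mod 13)


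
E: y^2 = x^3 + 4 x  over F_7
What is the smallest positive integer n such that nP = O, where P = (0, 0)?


Compute successive multiples of P until we hit O:
  1P = (0, 0)
  2P = O

ord(P) = 2


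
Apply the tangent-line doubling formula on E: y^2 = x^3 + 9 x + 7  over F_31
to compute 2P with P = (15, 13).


Doubling: s = (3 x1^2 + a) / (2 y1)
s = (3*15^2 + 9) / (2*13) mod 31 = 12
x3 = s^2 - 2 x1 mod 31 = 12^2 - 2*15 = 21
y3 = s (x1 - x3) - y1 mod 31 = 12 * (15 - 21) - 13 = 8

2P = (21, 8)


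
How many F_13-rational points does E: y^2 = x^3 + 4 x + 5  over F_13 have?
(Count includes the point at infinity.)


For each x in F_13, count y with y^2 = x^3 + 4 x + 5 mod 13:
  x = 1: RHS = 10, y in [6, 7]  -> 2 point(s)
  x = 7: RHS = 12, y in [5, 8]  -> 2 point(s)
  x = 8: RHS = 3, y in [4, 9]  -> 2 point(s)
  x = 9: RHS = 3, y in [4, 9]  -> 2 point(s)
  x = 12: RHS = 0, y in [0]  -> 1 point(s)
Affine points: 9. Add the point at infinity: total = 10.

#E(F_13) = 10


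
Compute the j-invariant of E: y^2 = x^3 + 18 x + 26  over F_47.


Delta = -16(4 a^3 + 27 b^2) mod 47 = 5
-1728 * (4 a)^3 = -1728 * (4*18)^3 mod 47 = 43
j = 43 * 5^(-1) mod 47 = 18

j = 18 (mod 47)


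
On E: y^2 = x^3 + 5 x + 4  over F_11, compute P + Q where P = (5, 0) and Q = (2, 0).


P != Q, so use the chord formula.
s = (y2 - y1) / (x2 - x1) = (0) / (8) mod 11 = 0
x3 = s^2 - x1 - x2 mod 11 = 0^2 - 5 - 2 = 4
y3 = s (x1 - x3) - y1 mod 11 = 0 * (5 - 4) - 0 = 0

P + Q = (4, 0)


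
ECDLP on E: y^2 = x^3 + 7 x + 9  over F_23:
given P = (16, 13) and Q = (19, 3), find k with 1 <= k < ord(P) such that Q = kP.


Enumerate multiples of P until we hit Q = (19, 3):
  1P = (16, 13)
  2P = (22, 1)
  3P = (12, 2)
  4P = (4, 20)
  5P = (15, 19)
  6P = (5, 13)
  7P = (2, 10)
  8P = (0, 20)
  9P = (8, 18)
  10P = (17, 2)
  11P = (19, 20)
  12P = (19, 3)
Match found at i = 12.

k = 12


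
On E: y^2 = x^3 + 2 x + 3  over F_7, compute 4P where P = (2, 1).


k = 4 = 100_2 (binary, LSB first: 001)
Double-and-add from P = (2, 1):
  bit 0 = 0: acc unchanged = O
  bit 1 = 0: acc unchanged = O
  bit 2 = 1: acc = O + (3, 1) = (3, 1)

4P = (3, 1)


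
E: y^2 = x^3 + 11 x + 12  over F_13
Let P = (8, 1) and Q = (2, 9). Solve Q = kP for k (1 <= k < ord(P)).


Enumerate multiples of P until we hit Q = (2, 9):
  1P = (8, 1)
  2P = (0, 5)
  3P = (2, 9)
Match found at i = 3.

k = 3


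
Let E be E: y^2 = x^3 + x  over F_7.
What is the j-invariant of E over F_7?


Delta = -16(4 a^3 + 27 b^2) mod 7 = 6
-1728 * (4 a)^3 = -1728 * (4*1)^3 mod 7 = 1
j = 1 * 6^(-1) mod 7 = 6

j = 6 (mod 7)


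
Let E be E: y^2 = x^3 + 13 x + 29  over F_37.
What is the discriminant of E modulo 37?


4 a^3 + 27 b^2 = 4*13^3 + 27*29^2 = 8788 + 22707 = 31495
Delta = -16 * (31495) = -503920
Delta mod 37 = 20

Delta = 20 (mod 37)


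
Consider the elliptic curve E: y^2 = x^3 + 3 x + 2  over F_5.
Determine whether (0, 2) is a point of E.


Check whether y^2 = x^3 + 3 x + 2 (mod 5) for (x, y) = (0, 2).
LHS: y^2 = 2^2 mod 5 = 4
RHS: x^3 + 3 x + 2 = 0^3 + 3*0 + 2 mod 5 = 2
LHS != RHS

No, not on the curve


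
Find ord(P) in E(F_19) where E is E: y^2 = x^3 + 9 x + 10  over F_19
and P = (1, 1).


Compute successive multiples of P until we hit O:
  1P = (1, 1)
  2P = (15, 10)
  3P = (7, 6)
  4P = (8, 9)
  5P = (2, 6)
  6P = (3, 8)
  7P = (13, 14)
  8P = (10, 13)
  ... (continuing to 22P)
  22P = O

ord(P) = 22


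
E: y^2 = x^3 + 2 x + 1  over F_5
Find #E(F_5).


For each x in F_5, count y with y^2 = x^3 + 2 x + 1 mod 5:
  x = 0: RHS = 1, y in [1, 4]  -> 2 point(s)
  x = 1: RHS = 4, y in [2, 3]  -> 2 point(s)
  x = 3: RHS = 4, y in [2, 3]  -> 2 point(s)
Affine points: 6. Add the point at infinity: total = 7.

#E(F_5) = 7


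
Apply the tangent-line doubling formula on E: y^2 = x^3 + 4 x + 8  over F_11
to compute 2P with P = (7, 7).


Doubling: s = (3 x1^2 + a) / (2 y1)
s = (3*7^2 + 4) / (2*7) mod 11 = 10
x3 = s^2 - 2 x1 mod 11 = 10^2 - 2*7 = 9
y3 = s (x1 - x3) - y1 mod 11 = 10 * (7 - 9) - 7 = 6

2P = (9, 6)


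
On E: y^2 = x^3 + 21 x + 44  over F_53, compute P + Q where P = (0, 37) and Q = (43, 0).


P != Q, so use the chord formula.
s = (y2 - y1) / (x2 - x1) = (16) / (43) mod 53 = 9
x3 = s^2 - x1 - x2 mod 53 = 9^2 - 0 - 43 = 38
y3 = s (x1 - x3) - y1 mod 53 = 9 * (0 - 38) - 37 = 45

P + Q = (38, 45)


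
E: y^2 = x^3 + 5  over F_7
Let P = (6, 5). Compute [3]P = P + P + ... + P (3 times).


k = 3 = 11_2 (binary, LSB first: 11)
Double-and-add from P = (6, 5):
  bit 0 = 1: acc = O + (6, 5) = (6, 5)
  bit 1 = 1: acc = (6, 5) + (3, 5) = (5, 2)

3P = (5, 2)


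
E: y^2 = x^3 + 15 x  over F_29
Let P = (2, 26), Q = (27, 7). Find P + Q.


P != Q, so use the chord formula.
s = (y2 - y1) / (x2 - x1) = (10) / (25) mod 29 = 12
x3 = s^2 - x1 - x2 mod 29 = 12^2 - 2 - 27 = 28
y3 = s (x1 - x3) - y1 mod 29 = 12 * (2 - 28) - 26 = 10

P + Q = (28, 10)


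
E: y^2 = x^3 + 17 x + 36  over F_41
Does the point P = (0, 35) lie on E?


Check whether y^2 = x^3 + 17 x + 36 (mod 41) for (x, y) = (0, 35).
LHS: y^2 = 35^2 mod 41 = 36
RHS: x^3 + 17 x + 36 = 0^3 + 17*0 + 36 mod 41 = 36
LHS = RHS

Yes, on the curve


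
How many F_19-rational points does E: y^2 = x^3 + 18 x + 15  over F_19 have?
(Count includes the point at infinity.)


For each x in F_19, count y with y^2 = x^3 + 18 x + 15 mod 19:
  x = 3: RHS = 1, y in [1, 18]  -> 2 point(s)
  x = 6: RHS = 16, y in [4, 15]  -> 2 point(s)
  x = 7: RHS = 9, y in [3, 16]  -> 2 point(s)
  x = 8: RHS = 6, y in [5, 14]  -> 2 point(s)
  x = 10: RHS = 17, y in [6, 13]  -> 2 point(s)
  x = 11: RHS = 5, y in [9, 10]  -> 2 point(s)
  x = 14: RHS = 9, y in [3, 16]  -> 2 point(s)
  x = 17: RHS = 9, y in [3, 16]  -> 2 point(s)
Affine points: 16. Add the point at infinity: total = 17.

#E(F_19) = 17


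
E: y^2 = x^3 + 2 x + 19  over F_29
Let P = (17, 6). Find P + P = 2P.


Doubling: s = (3 x1^2 + a) / (2 y1)
s = (3*17^2 + 2) / (2*6) mod 29 = 12
x3 = s^2 - 2 x1 mod 29 = 12^2 - 2*17 = 23
y3 = s (x1 - x3) - y1 mod 29 = 12 * (17 - 23) - 6 = 9

2P = (23, 9)


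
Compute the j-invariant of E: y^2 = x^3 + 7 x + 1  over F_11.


Delta = -16(4 a^3 + 27 b^2) mod 11 = 1
-1728 * (4 a)^3 = -1728 * (4*7)^3 mod 11 = 4
j = 4 * 1^(-1) mod 11 = 4

j = 4 (mod 11)


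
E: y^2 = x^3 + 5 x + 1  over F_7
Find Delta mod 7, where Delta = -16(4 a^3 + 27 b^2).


4 a^3 + 27 b^2 = 4*5^3 + 27*1^2 = 500 + 27 = 527
Delta = -16 * (527) = -8432
Delta mod 7 = 3

Delta = 3 (mod 7)


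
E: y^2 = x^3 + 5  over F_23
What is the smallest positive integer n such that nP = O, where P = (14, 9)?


Compute successive multiples of P until we hit O:
  1P = (14, 9)
  2P = (22, 21)
  3P = (18, 8)
  4P = (4, 0)
  5P = (18, 15)
  6P = (22, 2)
  7P = (14, 14)
  8P = O

ord(P) = 8


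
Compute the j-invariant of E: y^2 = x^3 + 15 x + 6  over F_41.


Delta = -16(4 a^3 + 27 b^2) mod 41 = 16
-1728 * (4 a)^3 = -1728 * (4*15)^3 mod 41 = 10
j = 10 * 16^(-1) mod 41 = 16

j = 16 (mod 41)


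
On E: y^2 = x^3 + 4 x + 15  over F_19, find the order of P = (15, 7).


Compute successive multiples of P until we hit O:
  1P = (15, 7)
  2P = (9, 18)
  3P = (1, 18)
  4P = (1, 1)
  5P = (9, 1)
  6P = (15, 12)
  7P = O

ord(P) = 7


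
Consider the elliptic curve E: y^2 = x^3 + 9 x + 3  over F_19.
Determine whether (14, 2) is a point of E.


Check whether y^2 = x^3 + 9 x + 3 (mod 19) for (x, y) = (14, 2).
LHS: y^2 = 2^2 mod 19 = 4
RHS: x^3 + 9 x + 3 = 14^3 + 9*14 + 3 mod 19 = 4
LHS = RHS

Yes, on the curve


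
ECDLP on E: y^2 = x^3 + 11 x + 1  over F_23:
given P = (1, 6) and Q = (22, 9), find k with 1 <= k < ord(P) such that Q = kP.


Enumerate multiples of P until we hit Q = (22, 9):
  1P = (1, 6)
  2P = (0, 22)
  3P = (2, 10)
  4P = (13, 15)
  5P = (11, 21)
  6P = (19, 13)
  7P = (16, 15)
  8P = (22, 9)
Match found at i = 8.

k = 8


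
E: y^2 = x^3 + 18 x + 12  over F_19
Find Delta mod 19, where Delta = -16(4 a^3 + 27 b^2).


4 a^3 + 27 b^2 = 4*18^3 + 27*12^2 = 23328 + 3888 = 27216
Delta = -16 * (27216) = -435456
Delta mod 19 = 5

Delta = 5 (mod 19)


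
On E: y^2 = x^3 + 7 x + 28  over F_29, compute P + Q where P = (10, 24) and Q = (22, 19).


P != Q, so use the chord formula.
s = (y2 - y1) / (x2 - x1) = (24) / (12) mod 29 = 2
x3 = s^2 - x1 - x2 mod 29 = 2^2 - 10 - 22 = 1
y3 = s (x1 - x3) - y1 mod 29 = 2 * (10 - 1) - 24 = 23

P + Q = (1, 23)


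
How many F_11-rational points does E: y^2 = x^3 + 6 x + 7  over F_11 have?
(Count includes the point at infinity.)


For each x in F_11, count y with y^2 = x^3 + 6 x + 7 mod 11:
  x = 1: RHS = 3, y in [5, 6]  -> 2 point(s)
  x = 2: RHS = 5, y in [4, 7]  -> 2 point(s)
  x = 9: RHS = 9, y in [3, 8]  -> 2 point(s)
  x = 10: RHS = 0, y in [0]  -> 1 point(s)
Affine points: 7. Add the point at infinity: total = 8.

#E(F_11) = 8


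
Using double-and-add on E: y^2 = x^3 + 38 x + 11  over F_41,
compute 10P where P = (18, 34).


k = 10 = 1010_2 (binary, LSB first: 0101)
Double-and-add from P = (18, 34):
  bit 0 = 0: acc unchanged = O
  bit 1 = 1: acc = O + (21, 36) = (21, 36)
  bit 2 = 0: acc unchanged = (21, 36)
  bit 3 = 1: acc = (21, 36) + (37, 0) = (6, 2)

10P = (6, 2)


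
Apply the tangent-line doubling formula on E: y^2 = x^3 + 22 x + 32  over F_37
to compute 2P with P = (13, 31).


Doubling: s = (3 x1^2 + a) / (2 y1)
s = (3*13^2 + 22) / (2*31) mod 37 = 33
x3 = s^2 - 2 x1 mod 37 = 33^2 - 2*13 = 27
y3 = s (x1 - x3) - y1 mod 37 = 33 * (13 - 27) - 31 = 25

2P = (27, 25)


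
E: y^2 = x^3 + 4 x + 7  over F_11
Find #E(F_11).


For each x in F_11, count y with y^2 = x^3 + 4 x + 7 mod 11:
  x = 1: RHS = 1, y in [1, 10]  -> 2 point(s)
  x = 2: RHS = 1, y in [1, 10]  -> 2 point(s)
  x = 5: RHS = 9, y in [3, 8]  -> 2 point(s)
  x = 6: RHS = 5, y in [4, 7]  -> 2 point(s)
  x = 7: RHS = 4, y in [2, 9]  -> 2 point(s)
  x = 8: RHS = 1, y in [1, 10]  -> 2 point(s)
Affine points: 12. Add the point at infinity: total = 13.

#E(F_11) = 13


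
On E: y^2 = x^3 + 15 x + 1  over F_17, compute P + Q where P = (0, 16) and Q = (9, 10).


P != Q, so use the chord formula.
s = (y2 - y1) / (x2 - x1) = (11) / (9) mod 17 = 5
x3 = s^2 - x1 - x2 mod 17 = 5^2 - 0 - 9 = 16
y3 = s (x1 - x3) - y1 mod 17 = 5 * (0 - 16) - 16 = 6

P + Q = (16, 6)


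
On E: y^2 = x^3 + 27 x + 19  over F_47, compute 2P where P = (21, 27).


Doubling: s = (3 x1^2 + a) / (2 y1)
s = (3*21^2 + 27) / (2*27) mod 47 = 25
x3 = s^2 - 2 x1 mod 47 = 25^2 - 2*21 = 19
y3 = s (x1 - x3) - y1 mod 47 = 25 * (21 - 19) - 27 = 23

2P = (19, 23)


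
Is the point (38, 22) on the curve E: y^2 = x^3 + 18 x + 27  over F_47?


Check whether y^2 = x^3 + 18 x + 27 (mod 47) for (x, y) = (38, 22).
LHS: y^2 = 22^2 mod 47 = 14
RHS: x^3 + 18 x + 27 = 38^3 + 18*38 + 27 mod 47 = 29
LHS != RHS

No, not on the curve


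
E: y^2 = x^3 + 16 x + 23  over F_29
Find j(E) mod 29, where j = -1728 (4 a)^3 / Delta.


Delta = -16(4 a^3 + 27 b^2) mod 29 = 8
-1728 * (4 a)^3 = -1728 * (4*16)^3 mod 29 = 11
j = 11 * 8^(-1) mod 29 = 5

j = 5 (mod 29)


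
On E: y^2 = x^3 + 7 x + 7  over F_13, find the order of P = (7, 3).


Compute successive multiples of P until we hit O:
  1P = (7, 3)
  2P = (2, 4)
  3P = (3, 4)
  4P = (12, 8)
  5P = (8, 9)
  6P = (8, 4)
  7P = (12, 5)
  8P = (3, 9)
  ... (continuing to 11P)
  11P = O

ord(P) = 11


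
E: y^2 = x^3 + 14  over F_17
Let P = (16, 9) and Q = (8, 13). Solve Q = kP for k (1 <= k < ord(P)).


Enumerate multiples of P until we hit Q = (8, 13):
  1P = (16, 9)
  2P = (11, 6)
  3P = (6, 14)
  4P = (8, 4)
  5P = (8, 13)
Match found at i = 5.

k = 5


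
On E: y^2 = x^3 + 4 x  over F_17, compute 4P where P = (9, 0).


k = 4 = 100_2 (binary, LSB first: 001)
Double-and-add from P = (9, 0):
  bit 0 = 0: acc unchanged = O
  bit 1 = 0: acc unchanged = O
  bit 2 = 1: acc = O + O = O

4P = O


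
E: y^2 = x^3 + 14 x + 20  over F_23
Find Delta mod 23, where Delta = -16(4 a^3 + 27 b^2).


4 a^3 + 27 b^2 = 4*14^3 + 27*20^2 = 10976 + 10800 = 21776
Delta = -16 * (21776) = -348416
Delta mod 23 = 11

Delta = 11 (mod 23)


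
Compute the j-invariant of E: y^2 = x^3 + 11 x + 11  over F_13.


Delta = -16(4 a^3 + 27 b^2) mod 13 = 6
-1728 * (4 a)^3 = -1728 * (4*11)^3 mod 13 = 8
j = 8 * 6^(-1) mod 13 = 10

j = 10 (mod 13)


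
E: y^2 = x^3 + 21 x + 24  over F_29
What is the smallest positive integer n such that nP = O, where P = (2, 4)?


Compute successive multiples of P until we hit O:
  1P = (2, 4)
  2P = (18, 17)
  3P = (10, 4)
  4P = (17, 25)
  5P = (5, 15)
  6P = (0, 13)
  7P = (11, 22)
  8P = (20, 18)
  ... (continuing to 20P)
  20P = O

ord(P) = 20


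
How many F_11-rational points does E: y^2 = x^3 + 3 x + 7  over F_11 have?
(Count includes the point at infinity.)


For each x in F_11, count y with y^2 = x^3 + 3 x + 7 mod 11:
  x = 1: RHS = 0, y in [0]  -> 1 point(s)
  x = 5: RHS = 4, y in [2, 9]  -> 2 point(s)
  x = 8: RHS = 4, y in [2, 9]  -> 2 point(s)
  x = 9: RHS = 4, y in [2, 9]  -> 2 point(s)
  x = 10: RHS = 3, y in [5, 6]  -> 2 point(s)
Affine points: 9. Add the point at infinity: total = 10.

#E(F_11) = 10


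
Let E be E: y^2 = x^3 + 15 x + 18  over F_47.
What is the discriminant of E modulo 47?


4 a^3 + 27 b^2 = 4*15^3 + 27*18^2 = 13500 + 8748 = 22248
Delta = -16 * (22248) = -355968
Delta mod 47 = 10

Delta = 10 (mod 47)


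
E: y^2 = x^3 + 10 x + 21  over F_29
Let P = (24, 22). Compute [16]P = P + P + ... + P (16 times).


k = 16 = 10000_2 (binary, LSB first: 00001)
Double-and-add from P = (24, 22):
  bit 0 = 0: acc unchanged = O
  bit 1 = 0: acc unchanged = O
  bit 2 = 0: acc unchanged = O
  bit 3 = 0: acc unchanged = O
  bit 4 = 1: acc = O + (12, 19) = (12, 19)

16P = (12, 19)


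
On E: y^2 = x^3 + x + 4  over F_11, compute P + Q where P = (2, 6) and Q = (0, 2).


P != Q, so use the chord formula.
s = (y2 - y1) / (x2 - x1) = (7) / (9) mod 11 = 2
x3 = s^2 - x1 - x2 mod 11 = 2^2 - 2 - 0 = 2
y3 = s (x1 - x3) - y1 mod 11 = 2 * (2 - 2) - 6 = 5

P + Q = (2, 5)


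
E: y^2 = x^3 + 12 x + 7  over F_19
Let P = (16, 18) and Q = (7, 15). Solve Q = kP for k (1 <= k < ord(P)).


Enumerate multiples of P until we hit Q = (7, 15):
  1P = (16, 18)
  2P = (11, 8)
  3P = (15, 3)
  4P = (4, 10)
  5P = (10, 5)
  6P = (13, 17)
  7P = (7, 4)
  8P = (1, 18)
  9P = (2, 1)
  10P = (8, 8)
  11P = (12, 6)
  12P = (0, 11)
  13P = (0, 8)
  14P = (12, 13)
  15P = (8, 11)
  16P = (2, 18)
  17P = (1, 1)
  18P = (7, 15)
Match found at i = 18.

k = 18


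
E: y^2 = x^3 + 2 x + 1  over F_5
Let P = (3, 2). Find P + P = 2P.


Doubling: s = (3 x1^2 + a) / (2 y1)
s = (3*3^2 + 2) / (2*2) mod 5 = 1
x3 = s^2 - 2 x1 mod 5 = 1^2 - 2*3 = 0
y3 = s (x1 - x3) - y1 mod 5 = 1 * (3 - 0) - 2 = 1

2P = (0, 1)


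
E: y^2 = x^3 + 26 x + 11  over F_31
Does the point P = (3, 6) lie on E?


Check whether y^2 = x^3 + 26 x + 11 (mod 31) for (x, y) = (3, 6).
LHS: y^2 = 6^2 mod 31 = 5
RHS: x^3 + 26 x + 11 = 3^3 + 26*3 + 11 mod 31 = 23
LHS != RHS

No, not on the curve


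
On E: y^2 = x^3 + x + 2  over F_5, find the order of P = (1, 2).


Compute successive multiples of P until we hit O:
  1P = (1, 2)
  2P = (4, 0)
  3P = (1, 3)
  4P = O

ord(P) = 4


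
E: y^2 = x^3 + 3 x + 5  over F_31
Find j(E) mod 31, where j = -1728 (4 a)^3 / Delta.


Delta = -16(4 a^3 + 27 b^2) mod 31 = 27
-1728 * (4 a)^3 = -1728 * (4*3)^3 mod 31 = 29
j = 29 * 27^(-1) mod 31 = 16

j = 16 (mod 31)


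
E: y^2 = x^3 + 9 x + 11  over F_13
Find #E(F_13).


For each x in F_13, count y with y^2 = x^3 + 9 x + 11 mod 13:
  x = 3: RHS = 0, y in [0]  -> 1 point(s)
  x = 5: RHS = 12, y in [5, 8]  -> 2 point(s)
  x = 7: RHS = 1, y in [1, 12]  -> 2 point(s)
  x = 8: RHS = 10, y in [6, 7]  -> 2 point(s)
  x = 10: RHS = 9, y in [3, 10]  -> 2 point(s)
  x = 12: RHS = 1, y in [1, 12]  -> 2 point(s)
Affine points: 11. Add the point at infinity: total = 12.

#E(F_13) = 12


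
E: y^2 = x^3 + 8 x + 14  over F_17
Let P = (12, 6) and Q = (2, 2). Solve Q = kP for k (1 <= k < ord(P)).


Enumerate multiples of P until we hit Q = (2, 2):
  1P = (12, 6)
  2P = (2, 15)
  3P = (5, 3)
  4P = (4, 12)
  5P = (9, 13)
  6P = (9, 4)
  7P = (4, 5)
  8P = (5, 14)
  9P = (2, 2)
Match found at i = 9.

k = 9


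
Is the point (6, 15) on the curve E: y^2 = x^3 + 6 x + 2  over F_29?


Check whether y^2 = x^3 + 6 x + 2 (mod 29) for (x, y) = (6, 15).
LHS: y^2 = 15^2 mod 29 = 22
RHS: x^3 + 6 x + 2 = 6^3 + 6*6 + 2 mod 29 = 22
LHS = RHS

Yes, on the curve


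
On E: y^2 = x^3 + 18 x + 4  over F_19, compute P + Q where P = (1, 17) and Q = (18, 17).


P != Q, so use the chord formula.
s = (y2 - y1) / (x2 - x1) = (0) / (17) mod 19 = 0
x3 = s^2 - x1 - x2 mod 19 = 0^2 - 1 - 18 = 0
y3 = s (x1 - x3) - y1 mod 19 = 0 * (1 - 0) - 17 = 2

P + Q = (0, 2)


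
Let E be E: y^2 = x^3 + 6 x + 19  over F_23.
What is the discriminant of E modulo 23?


4 a^3 + 27 b^2 = 4*6^3 + 27*19^2 = 864 + 9747 = 10611
Delta = -16 * (10611) = -169776
Delta mod 23 = 10

Delta = 10 (mod 23)


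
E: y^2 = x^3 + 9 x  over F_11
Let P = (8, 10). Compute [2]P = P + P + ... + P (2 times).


k = 2 = 10_2 (binary, LSB first: 01)
Double-and-add from P = (8, 10):
  bit 0 = 0: acc unchanged = O
  bit 1 = 1: acc = O + (0, 0) = (0, 0)

2P = (0, 0)


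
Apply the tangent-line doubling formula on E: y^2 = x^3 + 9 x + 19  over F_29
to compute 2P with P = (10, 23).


Doubling: s = (3 x1^2 + a) / (2 y1)
s = (3*10^2 + 9) / (2*23) mod 29 = 25
x3 = s^2 - 2 x1 mod 29 = 25^2 - 2*10 = 25
y3 = s (x1 - x3) - y1 mod 29 = 25 * (10 - 25) - 23 = 8

2P = (25, 8)


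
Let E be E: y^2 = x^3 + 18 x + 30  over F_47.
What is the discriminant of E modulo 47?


4 a^3 + 27 b^2 = 4*18^3 + 27*30^2 = 23328 + 24300 = 47628
Delta = -16 * (47628) = -762048
Delta mod 47 = 10

Delta = 10 (mod 47)


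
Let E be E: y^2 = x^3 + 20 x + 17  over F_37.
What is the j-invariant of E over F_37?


Delta = -16(4 a^3 + 27 b^2) mod 37 = 33
-1728 * (4 a)^3 = -1728 * (4*20)^3 mod 37 = 8
j = 8 * 33^(-1) mod 37 = 35

j = 35 (mod 37)


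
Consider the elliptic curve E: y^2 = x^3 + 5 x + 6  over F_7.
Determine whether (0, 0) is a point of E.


Check whether y^2 = x^3 + 5 x + 6 (mod 7) for (x, y) = (0, 0).
LHS: y^2 = 0^2 mod 7 = 0
RHS: x^3 + 5 x + 6 = 0^3 + 5*0 + 6 mod 7 = 6
LHS != RHS

No, not on the curve


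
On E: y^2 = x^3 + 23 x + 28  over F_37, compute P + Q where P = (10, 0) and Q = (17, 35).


P != Q, so use the chord formula.
s = (y2 - y1) / (x2 - x1) = (35) / (7) mod 37 = 5
x3 = s^2 - x1 - x2 mod 37 = 5^2 - 10 - 17 = 35
y3 = s (x1 - x3) - y1 mod 37 = 5 * (10 - 35) - 0 = 23

P + Q = (35, 23)


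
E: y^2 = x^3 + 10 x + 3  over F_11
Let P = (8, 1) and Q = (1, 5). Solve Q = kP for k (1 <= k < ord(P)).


Enumerate multiples of P until we hit Q = (1, 5):
  1P = (8, 1)
  2P = (10, 6)
  3P = (2, 3)
  4P = (6, 2)
  5P = (0, 6)
  6P = (7, 8)
  7P = (1, 5)
Match found at i = 7.

k = 7


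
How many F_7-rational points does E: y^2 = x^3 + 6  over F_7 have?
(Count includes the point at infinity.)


For each x in F_7, count y with y^2 = x^3 + 0 x + 6 mod 7:
  x = 1: RHS = 0, y in [0]  -> 1 point(s)
  x = 2: RHS = 0, y in [0]  -> 1 point(s)
  x = 4: RHS = 0, y in [0]  -> 1 point(s)
Affine points: 3. Add the point at infinity: total = 4.

#E(F_7) = 4


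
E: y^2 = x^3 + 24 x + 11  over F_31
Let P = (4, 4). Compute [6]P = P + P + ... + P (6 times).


k = 6 = 110_2 (binary, LSB first: 011)
Double-and-add from P = (4, 4):
  bit 0 = 0: acc unchanged = O
  bit 1 = 1: acc = O + (11, 26) = (11, 26)
  bit 2 = 1: acc = (11, 26) + (19, 17) = (26, 18)

6P = (26, 18)


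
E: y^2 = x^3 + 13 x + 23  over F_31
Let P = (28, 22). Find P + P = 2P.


Doubling: s = (3 x1^2 + a) / (2 y1)
s = (3*28^2 + 13) / (2*22) mod 31 = 15
x3 = s^2 - 2 x1 mod 31 = 15^2 - 2*28 = 14
y3 = s (x1 - x3) - y1 mod 31 = 15 * (28 - 14) - 22 = 2

2P = (14, 2)


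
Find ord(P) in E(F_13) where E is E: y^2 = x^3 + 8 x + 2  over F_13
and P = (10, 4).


Compute successive multiples of P until we hit O:
  1P = (10, 4)
  2P = (3, 12)
  3P = (9, 6)
  4P = (11, 11)
  5P = (2, 0)
  6P = (11, 2)
  7P = (9, 7)
  8P = (3, 1)
  ... (continuing to 10P)
  10P = O

ord(P) = 10


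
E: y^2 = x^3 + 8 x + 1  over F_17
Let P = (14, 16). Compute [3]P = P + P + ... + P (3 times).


k = 3 = 11_2 (binary, LSB first: 11)
Double-and-add from P = (14, 16):
  bit 0 = 1: acc = O + (14, 16) = (14, 16)
  bit 1 = 1: acc = (14, 16) + (2, 12) = (3, 16)

3P = (3, 16)


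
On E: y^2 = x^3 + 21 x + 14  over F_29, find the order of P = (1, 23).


Compute successive multiples of P until we hit O:
  1P = (1, 23)
  2P = (2, 8)
  3P = (19, 15)
  4P = (16, 3)
  5P = (17, 8)
  6P = (24, 4)
  7P = (10, 21)
  8P = (27, 15)
  ... (continuing to 29P)
  29P = O

ord(P) = 29


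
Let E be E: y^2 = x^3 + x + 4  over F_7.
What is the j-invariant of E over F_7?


Delta = -16(4 a^3 + 27 b^2) mod 7 = 3
-1728 * (4 a)^3 = -1728 * (4*1)^3 mod 7 = 1
j = 1 * 3^(-1) mod 7 = 5

j = 5 (mod 7)


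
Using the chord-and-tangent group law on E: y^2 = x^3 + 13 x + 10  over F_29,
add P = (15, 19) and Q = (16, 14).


P != Q, so use the chord formula.
s = (y2 - y1) / (x2 - x1) = (24) / (1) mod 29 = 24
x3 = s^2 - x1 - x2 mod 29 = 24^2 - 15 - 16 = 23
y3 = s (x1 - x3) - y1 mod 29 = 24 * (15 - 23) - 19 = 21

P + Q = (23, 21)


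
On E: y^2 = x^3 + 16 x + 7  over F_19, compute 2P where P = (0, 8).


Doubling: s = (3 x1^2 + a) / (2 y1)
s = (3*0^2 + 16) / (2*8) mod 19 = 1
x3 = s^2 - 2 x1 mod 19 = 1^2 - 2*0 = 1
y3 = s (x1 - x3) - y1 mod 19 = 1 * (0 - 1) - 8 = 10

2P = (1, 10)


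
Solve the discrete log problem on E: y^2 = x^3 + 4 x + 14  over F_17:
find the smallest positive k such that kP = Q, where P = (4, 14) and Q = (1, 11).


Enumerate multiples of P until we hit Q = (1, 11):
  1P = (4, 14)
  2P = (1, 11)
Match found at i = 2.

k = 2


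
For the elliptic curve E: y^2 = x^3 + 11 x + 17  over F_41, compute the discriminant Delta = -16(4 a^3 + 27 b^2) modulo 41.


4 a^3 + 27 b^2 = 4*11^3 + 27*17^2 = 5324 + 7803 = 13127
Delta = -16 * (13127) = -210032
Delta mod 41 = 11

Delta = 11 (mod 41)


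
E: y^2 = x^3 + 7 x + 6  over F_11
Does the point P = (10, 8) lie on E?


Check whether y^2 = x^3 + 7 x + 6 (mod 11) for (x, y) = (10, 8).
LHS: y^2 = 8^2 mod 11 = 9
RHS: x^3 + 7 x + 6 = 10^3 + 7*10 + 6 mod 11 = 9
LHS = RHS

Yes, on the curve


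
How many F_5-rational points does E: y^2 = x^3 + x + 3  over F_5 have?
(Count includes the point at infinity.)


For each x in F_5, count y with y^2 = x^3 + 1 x + 3 mod 5:
  x = 1: RHS = 0, y in [0]  -> 1 point(s)
  x = 4: RHS = 1, y in [1, 4]  -> 2 point(s)
Affine points: 3. Add the point at infinity: total = 4.

#E(F_5) = 4


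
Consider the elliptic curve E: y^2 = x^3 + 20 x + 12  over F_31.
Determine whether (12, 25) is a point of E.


Check whether y^2 = x^3 + 20 x + 12 (mod 31) for (x, y) = (12, 25).
LHS: y^2 = 25^2 mod 31 = 5
RHS: x^3 + 20 x + 12 = 12^3 + 20*12 + 12 mod 31 = 27
LHS != RHS

No, not on the curve


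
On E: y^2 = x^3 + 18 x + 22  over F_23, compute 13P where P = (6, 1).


k = 13 = 1101_2 (binary, LSB first: 1011)
Double-and-add from P = (6, 1):
  bit 0 = 1: acc = O + (6, 1) = (6, 1)
  bit 1 = 0: acc unchanged = (6, 1)
  bit 2 = 1: acc = (6, 1) + (7, 13) = (16, 17)
  bit 3 = 1: acc = (16, 17) + (21, 22) = (10, 12)

13P = (10, 12)


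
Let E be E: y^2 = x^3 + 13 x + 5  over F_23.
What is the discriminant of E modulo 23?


4 a^3 + 27 b^2 = 4*13^3 + 27*5^2 = 8788 + 675 = 9463
Delta = -16 * (9463) = -151408
Delta mod 23 = 1

Delta = 1 (mod 23)


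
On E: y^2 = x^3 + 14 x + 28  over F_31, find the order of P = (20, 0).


Compute successive multiples of P until we hit O:
  1P = (20, 0)
  2P = O

ord(P) = 2


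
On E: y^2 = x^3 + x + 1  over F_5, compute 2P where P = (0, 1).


Doubling: s = (3 x1^2 + a) / (2 y1)
s = (3*0^2 + 1) / (2*1) mod 5 = 3
x3 = s^2 - 2 x1 mod 5 = 3^2 - 2*0 = 4
y3 = s (x1 - x3) - y1 mod 5 = 3 * (0 - 4) - 1 = 2

2P = (4, 2)


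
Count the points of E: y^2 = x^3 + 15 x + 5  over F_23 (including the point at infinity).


For each x in F_23, count y with y^2 = x^3 + 15 x + 5 mod 23:
  x = 3: RHS = 8, y in [10, 13]  -> 2 point(s)
  x = 6: RHS = 12, y in [9, 14]  -> 2 point(s)
  x = 7: RHS = 16, y in [4, 19]  -> 2 point(s)
  x = 8: RHS = 16, y in [4, 19]  -> 2 point(s)
  x = 9: RHS = 18, y in [8, 15]  -> 2 point(s)
  x = 11: RHS = 6, y in [11, 12]  -> 2 point(s)
  x = 12: RHS = 4, y in [2, 21]  -> 2 point(s)
  x = 18: RHS = 12, y in [9, 14]  -> 2 point(s)
  x = 20: RHS = 2, y in [5, 18]  -> 2 point(s)
  x = 21: RHS = 13, y in [6, 17]  -> 2 point(s)
  x = 22: RHS = 12, y in [9, 14]  -> 2 point(s)
Affine points: 22. Add the point at infinity: total = 23.

#E(F_23) = 23


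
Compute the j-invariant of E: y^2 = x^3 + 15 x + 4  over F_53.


Delta = -16(4 a^3 + 27 b^2) mod 53 = 6
-1728 * (4 a)^3 = -1728 * (4*15)^3 mod 53 = 48
j = 48 * 6^(-1) mod 53 = 8

j = 8 (mod 53)


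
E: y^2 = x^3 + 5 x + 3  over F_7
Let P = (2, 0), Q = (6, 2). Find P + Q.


P != Q, so use the chord formula.
s = (y2 - y1) / (x2 - x1) = (2) / (4) mod 7 = 4
x3 = s^2 - x1 - x2 mod 7 = 4^2 - 2 - 6 = 1
y3 = s (x1 - x3) - y1 mod 7 = 4 * (2 - 1) - 0 = 4

P + Q = (1, 4)


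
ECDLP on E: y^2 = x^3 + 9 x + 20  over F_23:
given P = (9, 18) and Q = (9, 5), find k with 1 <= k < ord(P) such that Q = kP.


Enumerate multiples of P until we hit Q = (9, 5):
  1P = (9, 18)
  2P = (8, 12)
  3P = (19, 14)
  4P = (20, 14)
  5P = (12, 4)
  6P = (11, 22)
  7P = (7, 9)
  8P = (10, 12)
  9P = (17, 7)
  10P = (5, 11)
  11P = (2, 0)
  12P = (5, 12)
  13P = (17, 16)
  14P = (10, 11)
  15P = (7, 14)
  16P = (11, 1)
  17P = (12, 19)
  18P = (20, 9)
  19P = (19, 9)
  20P = (8, 11)
  21P = (9, 5)
Match found at i = 21.

k = 21


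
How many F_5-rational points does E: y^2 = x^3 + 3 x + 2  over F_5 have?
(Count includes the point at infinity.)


For each x in F_5, count y with y^2 = x^3 + 3 x + 2 mod 5:
  x = 1: RHS = 1, y in [1, 4]  -> 2 point(s)
  x = 2: RHS = 1, y in [1, 4]  -> 2 point(s)
Affine points: 4. Add the point at infinity: total = 5.

#E(F_5) = 5


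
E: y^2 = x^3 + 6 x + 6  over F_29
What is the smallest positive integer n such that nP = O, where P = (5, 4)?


Compute successive multiples of P until we hit O:
  1P = (5, 4)
  2P = (25, 11)
  3P = (15, 7)
  4P = (3, 14)
  5P = (17, 27)
  6P = (0, 8)
  7P = (20, 8)
  8P = (10, 14)
  ... (continuing to 31P)
  31P = O

ord(P) = 31


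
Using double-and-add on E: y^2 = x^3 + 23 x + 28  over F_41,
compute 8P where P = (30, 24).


k = 8 = 1000_2 (binary, LSB first: 0001)
Double-and-add from P = (30, 24):
  bit 0 = 0: acc unchanged = O
  bit 1 = 0: acc unchanged = O
  bit 2 = 0: acc unchanged = O
  bit 3 = 1: acc = O + (20, 1) = (20, 1)

8P = (20, 1)


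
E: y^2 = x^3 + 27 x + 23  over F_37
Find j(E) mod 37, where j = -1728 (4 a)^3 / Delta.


Delta = -16(4 a^3 + 27 b^2) mod 37 = 11
-1728 * (4 a)^3 = -1728 * (4*27)^3 mod 37 = 36
j = 36 * 11^(-1) mod 37 = 10

j = 10 (mod 37)


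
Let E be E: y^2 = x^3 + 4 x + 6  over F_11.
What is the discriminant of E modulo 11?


4 a^3 + 27 b^2 = 4*4^3 + 27*6^2 = 256 + 972 = 1228
Delta = -16 * (1228) = -19648
Delta mod 11 = 9

Delta = 9 (mod 11)


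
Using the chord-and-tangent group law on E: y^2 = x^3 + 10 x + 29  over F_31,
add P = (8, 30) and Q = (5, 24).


P != Q, so use the chord formula.
s = (y2 - y1) / (x2 - x1) = (25) / (28) mod 31 = 2
x3 = s^2 - x1 - x2 mod 31 = 2^2 - 8 - 5 = 22
y3 = s (x1 - x3) - y1 mod 31 = 2 * (8 - 22) - 30 = 4

P + Q = (22, 4)


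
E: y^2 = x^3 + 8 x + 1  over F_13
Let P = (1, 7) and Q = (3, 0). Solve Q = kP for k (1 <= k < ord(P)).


Enumerate multiples of P until we hit Q = (3, 0):
  1P = (1, 7)
  2P = (2, 8)
  3P = (11, 9)
  4P = (0, 1)
  5P = (9, 10)
  6P = (7, 7)
  7P = (5, 6)
  8P = (3, 0)
Match found at i = 8.

k = 8


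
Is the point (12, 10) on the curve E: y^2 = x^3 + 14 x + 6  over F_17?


Check whether y^2 = x^3 + 14 x + 6 (mod 17) for (x, y) = (12, 10).
LHS: y^2 = 10^2 mod 17 = 15
RHS: x^3 + 14 x + 6 = 12^3 + 14*12 + 6 mod 17 = 15
LHS = RHS

Yes, on the curve


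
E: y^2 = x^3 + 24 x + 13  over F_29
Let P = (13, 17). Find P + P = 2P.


Doubling: s = (3 x1^2 + a) / (2 y1)
s = (3*13^2 + 24) / (2*17) mod 29 = 25
x3 = s^2 - 2 x1 mod 29 = 25^2 - 2*13 = 19
y3 = s (x1 - x3) - y1 mod 29 = 25 * (13 - 19) - 17 = 7

2P = (19, 7)


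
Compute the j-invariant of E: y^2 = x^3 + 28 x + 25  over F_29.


Delta = -16(4 a^3 + 27 b^2) mod 29 = 25
-1728 * (4 a)^3 = -1728 * (4*28)^3 mod 29 = 15
j = 15 * 25^(-1) mod 29 = 18

j = 18 (mod 29)


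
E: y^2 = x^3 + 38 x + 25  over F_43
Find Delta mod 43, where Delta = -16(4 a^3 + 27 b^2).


4 a^3 + 27 b^2 = 4*38^3 + 27*25^2 = 219488 + 16875 = 236363
Delta = -16 * (236363) = -3781808
Delta mod 43 = 42

Delta = 42 (mod 43)


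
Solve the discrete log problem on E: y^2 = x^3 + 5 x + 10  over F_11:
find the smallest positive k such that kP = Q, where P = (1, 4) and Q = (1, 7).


Enumerate multiples of P until we hit Q = (1, 7):
  1P = (1, 4)
  2P = (10, 9)
  3P = (9, 5)
  4P = (6, 5)
  5P = (8, 10)
  6P = (7, 5)
  7P = (7, 6)
  8P = (8, 1)
  9P = (6, 6)
  10P = (9, 6)
  11P = (10, 2)
  12P = (1, 7)
Match found at i = 12.

k = 12


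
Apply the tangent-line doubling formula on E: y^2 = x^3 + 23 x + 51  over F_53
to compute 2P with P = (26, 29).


Doubling: s = (3 x1^2 + a) / (2 y1)
s = (3*26^2 + 23) / (2*29) mod 53 = 18
x3 = s^2 - 2 x1 mod 53 = 18^2 - 2*26 = 7
y3 = s (x1 - x3) - y1 mod 53 = 18 * (26 - 7) - 29 = 48

2P = (7, 48)


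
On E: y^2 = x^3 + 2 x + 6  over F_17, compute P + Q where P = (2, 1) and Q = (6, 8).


P != Q, so use the chord formula.
s = (y2 - y1) / (x2 - x1) = (7) / (4) mod 17 = 6
x3 = s^2 - x1 - x2 mod 17 = 6^2 - 2 - 6 = 11
y3 = s (x1 - x3) - y1 mod 17 = 6 * (2 - 11) - 1 = 13

P + Q = (11, 13)


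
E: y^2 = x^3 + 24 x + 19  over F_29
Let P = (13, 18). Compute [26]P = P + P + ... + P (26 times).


k = 26 = 11010_2 (binary, LSB first: 01011)
Double-and-add from P = (13, 18):
  bit 0 = 0: acc unchanged = O
  bit 1 = 1: acc = O + (23, 23) = (23, 23)
  bit 2 = 0: acc unchanged = (23, 23)
  bit 3 = 1: acc = (23, 23) + (28, 9) = (16, 27)
  bit 4 = 1: acc = (16, 27) + (26, 23) = (15, 19)

26P = (15, 19)


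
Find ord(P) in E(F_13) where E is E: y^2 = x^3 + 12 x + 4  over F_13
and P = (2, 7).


Compute successive multiples of P until we hit O:
  1P = (2, 7)
  2P = (0, 2)
  3P = (1, 2)
  4P = (9, 10)
  5P = (12, 11)
  6P = (8, 1)
  7P = (4, 8)
  8P = (4, 5)
  ... (continuing to 15P)
  15P = O

ord(P) = 15


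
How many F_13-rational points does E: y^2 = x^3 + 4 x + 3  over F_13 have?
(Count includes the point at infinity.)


For each x in F_13, count y with y^2 = x^3 + 4 x + 3 mod 13:
  x = 0: RHS = 3, y in [4, 9]  -> 2 point(s)
  x = 3: RHS = 3, y in [4, 9]  -> 2 point(s)
  x = 6: RHS = 9, y in [3, 10]  -> 2 point(s)
  x = 7: RHS = 10, y in [6, 7]  -> 2 point(s)
  x = 8: RHS = 1, y in [1, 12]  -> 2 point(s)
  x = 9: RHS = 1, y in [1, 12]  -> 2 point(s)
  x = 10: RHS = 3, y in [4, 9]  -> 2 point(s)
  x = 11: RHS = 0, y in [0]  -> 1 point(s)
Affine points: 15. Add the point at infinity: total = 16.

#E(F_13) = 16


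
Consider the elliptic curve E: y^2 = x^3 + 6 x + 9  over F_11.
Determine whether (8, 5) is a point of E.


Check whether y^2 = x^3 + 6 x + 9 (mod 11) for (x, y) = (8, 5).
LHS: y^2 = 5^2 mod 11 = 3
RHS: x^3 + 6 x + 9 = 8^3 + 6*8 + 9 mod 11 = 8
LHS != RHS

No, not on the curve


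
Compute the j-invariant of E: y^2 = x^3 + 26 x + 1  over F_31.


Delta = -16(4 a^3 + 27 b^2) mod 31 = 4
-1728 * (4 a)^3 = -1728 * (4*26)^3 mod 31 = 15
j = 15 * 4^(-1) mod 31 = 27

j = 27 (mod 31)


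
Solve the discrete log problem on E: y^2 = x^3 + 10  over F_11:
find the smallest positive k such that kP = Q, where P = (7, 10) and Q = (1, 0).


Enumerate multiples of P until we hit Q = (1, 0):
  1P = (7, 10)
  2P = (1, 0)
Match found at i = 2.

k = 2


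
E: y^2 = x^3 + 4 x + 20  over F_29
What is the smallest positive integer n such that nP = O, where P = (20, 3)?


Compute successive multiples of P until we hit O:
  1P = (20, 3)
  2P = (17, 19)
  3P = (14, 23)
  4P = (19, 13)
  5P = (3, 1)
  6P = (2, 23)
  7P = (0, 7)
  8P = (16, 2)
  ... (continuing to 37P)
  37P = O

ord(P) = 37


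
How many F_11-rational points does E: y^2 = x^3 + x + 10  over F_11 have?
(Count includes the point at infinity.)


For each x in F_11, count y with y^2 = x^3 + 1 x + 10 mod 11:
  x = 1: RHS = 1, y in [1, 10]  -> 2 point(s)
  x = 2: RHS = 9, y in [3, 8]  -> 2 point(s)
  x = 4: RHS = 1, y in [1, 10]  -> 2 point(s)
  x = 6: RHS = 1, y in [1, 10]  -> 2 point(s)
  x = 9: RHS = 0, y in [0]  -> 1 point(s)
Affine points: 9. Add the point at infinity: total = 10.

#E(F_11) = 10


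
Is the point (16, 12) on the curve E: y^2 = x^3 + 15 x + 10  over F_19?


Check whether y^2 = x^3 + 15 x + 10 (mod 19) for (x, y) = (16, 12).
LHS: y^2 = 12^2 mod 19 = 11
RHS: x^3 + 15 x + 10 = 16^3 + 15*16 + 10 mod 19 = 14
LHS != RHS

No, not on the curve


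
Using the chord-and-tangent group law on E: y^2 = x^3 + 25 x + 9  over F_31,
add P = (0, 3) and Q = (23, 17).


P != Q, so use the chord formula.
s = (y2 - y1) / (x2 - x1) = (14) / (23) mod 31 = 6
x3 = s^2 - x1 - x2 mod 31 = 6^2 - 0 - 23 = 13
y3 = s (x1 - x3) - y1 mod 31 = 6 * (0 - 13) - 3 = 12

P + Q = (13, 12)


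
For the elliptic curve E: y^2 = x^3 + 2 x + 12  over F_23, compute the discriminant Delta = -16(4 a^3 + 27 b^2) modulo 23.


4 a^3 + 27 b^2 = 4*2^3 + 27*12^2 = 32 + 3888 = 3920
Delta = -16 * (3920) = -62720
Delta mod 23 = 1

Delta = 1 (mod 23)


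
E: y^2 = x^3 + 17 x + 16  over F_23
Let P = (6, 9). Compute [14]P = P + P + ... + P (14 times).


k = 14 = 1110_2 (binary, LSB first: 0111)
Double-and-add from P = (6, 9):
  bit 0 = 0: acc unchanged = O
  bit 1 = 1: acc = O + (15, 9) = (15, 9)
  bit 2 = 1: acc = (15, 9) + (18, 6) = (14, 13)
  bit 3 = 1: acc = (14, 13) + (10, 17) = (0, 19)

14P = (0, 19)
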